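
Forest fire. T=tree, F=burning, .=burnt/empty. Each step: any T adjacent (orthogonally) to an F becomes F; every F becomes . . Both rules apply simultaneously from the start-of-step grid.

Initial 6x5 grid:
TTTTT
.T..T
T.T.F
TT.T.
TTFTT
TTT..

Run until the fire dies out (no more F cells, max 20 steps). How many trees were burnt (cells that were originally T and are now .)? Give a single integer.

Answer: 18

Derivation:
Step 1: +4 fires, +2 burnt (F count now 4)
Step 2: +6 fires, +4 burnt (F count now 6)
Step 3: +3 fires, +6 burnt (F count now 3)
Step 4: +2 fires, +3 burnt (F count now 2)
Step 5: +1 fires, +2 burnt (F count now 1)
Step 6: +2 fires, +1 burnt (F count now 2)
Step 7: +0 fires, +2 burnt (F count now 0)
Fire out after step 7
Initially T: 19, now '.': 29
Total burnt (originally-T cells now '.'): 18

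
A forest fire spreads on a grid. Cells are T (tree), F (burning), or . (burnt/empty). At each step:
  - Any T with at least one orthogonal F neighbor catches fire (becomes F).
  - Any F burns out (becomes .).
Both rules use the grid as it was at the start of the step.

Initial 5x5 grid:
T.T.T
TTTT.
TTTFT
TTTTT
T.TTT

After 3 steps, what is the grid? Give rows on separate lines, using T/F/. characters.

Step 1: 4 trees catch fire, 1 burn out
  T.T.T
  TTTF.
  TTF.F
  TTTFT
  T.TTT
Step 2: 5 trees catch fire, 4 burn out
  T.T.T
  TTF..
  TF...
  TTF.F
  T.TFT
Step 3: 6 trees catch fire, 5 burn out
  T.F.T
  TF...
  F....
  TF...
  T.F.F

T.F.T
TF...
F....
TF...
T.F.F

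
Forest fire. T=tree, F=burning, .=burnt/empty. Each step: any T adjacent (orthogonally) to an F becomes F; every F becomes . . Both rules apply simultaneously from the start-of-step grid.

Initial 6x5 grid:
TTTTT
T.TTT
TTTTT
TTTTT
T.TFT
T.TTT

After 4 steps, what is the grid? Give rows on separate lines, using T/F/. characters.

Step 1: 4 trees catch fire, 1 burn out
  TTTTT
  T.TTT
  TTTTT
  TTTFT
  T.F.F
  T.TFT
Step 2: 5 trees catch fire, 4 burn out
  TTTTT
  T.TTT
  TTTFT
  TTF.F
  T....
  T.F.F
Step 3: 4 trees catch fire, 5 burn out
  TTTTT
  T.TFT
  TTF.F
  TF...
  T....
  T....
Step 4: 5 trees catch fire, 4 burn out
  TTTFT
  T.F.F
  TF...
  F....
  T....
  T....

TTTFT
T.F.F
TF...
F....
T....
T....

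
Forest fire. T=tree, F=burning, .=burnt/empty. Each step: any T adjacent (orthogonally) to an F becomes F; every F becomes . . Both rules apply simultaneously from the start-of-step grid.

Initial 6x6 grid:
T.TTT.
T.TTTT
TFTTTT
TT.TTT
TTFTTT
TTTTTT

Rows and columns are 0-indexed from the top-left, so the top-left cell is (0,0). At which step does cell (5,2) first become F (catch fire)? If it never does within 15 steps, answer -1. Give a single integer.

Step 1: cell (5,2)='F' (+6 fires, +2 burnt)
  -> target ignites at step 1
Step 2: cell (5,2)='.' (+9 fires, +6 burnt)
Step 3: cell (5,2)='.' (+8 fires, +9 burnt)
Step 4: cell (5,2)='.' (+5 fires, +8 burnt)
Step 5: cell (5,2)='.' (+2 fires, +5 burnt)
Step 6: cell (5,2)='.' (+0 fires, +2 burnt)
  fire out at step 6

1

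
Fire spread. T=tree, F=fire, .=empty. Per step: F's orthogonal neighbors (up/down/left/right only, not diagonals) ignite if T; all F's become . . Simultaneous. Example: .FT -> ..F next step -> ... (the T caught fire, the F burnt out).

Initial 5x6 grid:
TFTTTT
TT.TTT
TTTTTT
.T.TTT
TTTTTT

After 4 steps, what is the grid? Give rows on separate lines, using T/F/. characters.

Step 1: 3 trees catch fire, 1 burn out
  F.FTTT
  TF.TTT
  TTTTTT
  .T.TTT
  TTTTTT
Step 2: 3 trees catch fire, 3 burn out
  ...FTT
  F..TTT
  TFTTTT
  .T.TTT
  TTTTTT
Step 3: 5 trees catch fire, 3 burn out
  ....FT
  ...FTT
  F.FTTT
  .F.TTT
  TTTTTT
Step 4: 4 trees catch fire, 5 burn out
  .....F
  ....FT
  ...FTT
  ...TTT
  TFTTTT

.....F
....FT
...FTT
...TTT
TFTTTT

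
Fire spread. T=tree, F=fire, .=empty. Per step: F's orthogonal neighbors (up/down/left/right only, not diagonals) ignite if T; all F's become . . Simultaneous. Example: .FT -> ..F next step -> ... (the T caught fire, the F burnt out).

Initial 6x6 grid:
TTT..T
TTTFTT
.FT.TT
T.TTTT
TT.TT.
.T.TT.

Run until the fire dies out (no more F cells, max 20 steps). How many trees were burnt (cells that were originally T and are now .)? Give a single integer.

Answer: 20

Derivation:
Step 1: +4 fires, +2 burnt (F count now 4)
Step 2: +6 fires, +4 burnt (F count now 6)
Step 3: +5 fires, +6 burnt (F count now 5)
Step 4: +3 fires, +5 burnt (F count now 3)
Step 5: +2 fires, +3 burnt (F count now 2)
Step 6: +0 fires, +2 burnt (F count now 0)
Fire out after step 6
Initially T: 24, now '.': 32
Total burnt (originally-T cells now '.'): 20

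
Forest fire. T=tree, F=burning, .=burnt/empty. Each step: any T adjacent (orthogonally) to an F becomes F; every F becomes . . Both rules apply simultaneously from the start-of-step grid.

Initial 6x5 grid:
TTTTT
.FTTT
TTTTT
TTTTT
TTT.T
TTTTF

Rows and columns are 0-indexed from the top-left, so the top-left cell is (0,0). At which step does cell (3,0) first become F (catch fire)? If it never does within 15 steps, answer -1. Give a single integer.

Step 1: cell (3,0)='T' (+5 fires, +2 burnt)
Step 2: cell (3,0)='T' (+8 fires, +5 burnt)
Step 3: cell (3,0)='F' (+10 fires, +8 burnt)
  -> target ignites at step 3
Step 4: cell (3,0)='.' (+3 fires, +10 burnt)
Step 5: cell (3,0)='.' (+0 fires, +3 burnt)
  fire out at step 5

3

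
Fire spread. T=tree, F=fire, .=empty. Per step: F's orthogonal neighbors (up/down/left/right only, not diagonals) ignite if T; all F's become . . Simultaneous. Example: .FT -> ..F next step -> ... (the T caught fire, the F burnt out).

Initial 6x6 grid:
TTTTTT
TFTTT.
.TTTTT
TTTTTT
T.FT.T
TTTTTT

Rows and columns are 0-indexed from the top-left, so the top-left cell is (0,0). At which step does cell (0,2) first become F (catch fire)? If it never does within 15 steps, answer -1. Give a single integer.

Step 1: cell (0,2)='T' (+7 fires, +2 burnt)
Step 2: cell (0,2)='F' (+8 fires, +7 burnt)
  -> target ignites at step 2
Step 3: cell (0,2)='.' (+7 fires, +8 burnt)
Step 4: cell (0,2)='.' (+5 fires, +7 burnt)
Step 5: cell (0,2)='.' (+3 fires, +5 burnt)
Step 6: cell (0,2)='.' (+0 fires, +3 burnt)
  fire out at step 6

2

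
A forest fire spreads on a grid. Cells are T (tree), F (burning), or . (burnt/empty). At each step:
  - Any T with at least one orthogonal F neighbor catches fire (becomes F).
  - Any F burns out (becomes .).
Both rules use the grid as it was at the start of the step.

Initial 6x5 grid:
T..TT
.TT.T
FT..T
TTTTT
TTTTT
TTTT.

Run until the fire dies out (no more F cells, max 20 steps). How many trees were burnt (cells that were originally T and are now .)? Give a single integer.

Answer: 21

Derivation:
Step 1: +2 fires, +1 burnt (F count now 2)
Step 2: +3 fires, +2 burnt (F count now 3)
Step 3: +4 fires, +3 burnt (F count now 4)
Step 4: +3 fires, +4 burnt (F count now 3)
Step 5: +3 fires, +3 burnt (F count now 3)
Step 6: +3 fires, +3 burnt (F count now 3)
Step 7: +1 fires, +3 burnt (F count now 1)
Step 8: +1 fires, +1 burnt (F count now 1)
Step 9: +1 fires, +1 burnt (F count now 1)
Step 10: +0 fires, +1 burnt (F count now 0)
Fire out after step 10
Initially T: 22, now '.': 29
Total burnt (originally-T cells now '.'): 21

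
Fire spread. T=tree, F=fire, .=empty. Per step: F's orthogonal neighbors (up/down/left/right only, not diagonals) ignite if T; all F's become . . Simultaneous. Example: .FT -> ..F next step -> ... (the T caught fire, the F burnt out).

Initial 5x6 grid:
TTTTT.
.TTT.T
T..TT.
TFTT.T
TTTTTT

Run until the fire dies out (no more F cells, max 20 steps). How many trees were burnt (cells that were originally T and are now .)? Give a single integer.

Step 1: +3 fires, +1 burnt (F count now 3)
Step 2: +4 fires, +3 burnt (F count now 4)
Step 3: +2 fires, +4 burnt (F count now 2)
Step 4: +3 fires, +2 burnt (F count now 3)
Step 5: +3 fires, +3 burnt (F count now 3)
Step 6: +4 fires, +3 burnt (F count now 4)
Step 7: +1 fires, +4 burnt (F count now 1)
Step 8: +1 fires, +1 burnt (F count now 1)
Step 9: +0 fires, +1 burnt (F count now 0)
Fire out after step 9
Initially T: 22, now '.': 29
Total burnt (originally-T cells now '.'): 21

Answer: 21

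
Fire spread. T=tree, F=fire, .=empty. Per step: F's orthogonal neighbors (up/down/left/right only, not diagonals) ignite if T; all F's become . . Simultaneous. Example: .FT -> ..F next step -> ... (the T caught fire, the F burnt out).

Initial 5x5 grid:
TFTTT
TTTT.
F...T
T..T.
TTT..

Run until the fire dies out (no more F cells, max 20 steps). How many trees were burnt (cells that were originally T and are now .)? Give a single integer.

Answer: 12

Derivation:
Step 1: +5 fires, +2 burnt (F count now 5)
Step 2: +3 fires, +5 burnt (F count now 3)
Step 3: +3 fires, +3 burnt (F count now 3)
Step 4: +1 fires, +3 burnt (F count now 1)
Step 5: +0 fires, +1 burnt (F count now 0)
Fire out after step 5
Initially T: 14, now '.': 23
Total burnt (originally-T cells now '.'): 12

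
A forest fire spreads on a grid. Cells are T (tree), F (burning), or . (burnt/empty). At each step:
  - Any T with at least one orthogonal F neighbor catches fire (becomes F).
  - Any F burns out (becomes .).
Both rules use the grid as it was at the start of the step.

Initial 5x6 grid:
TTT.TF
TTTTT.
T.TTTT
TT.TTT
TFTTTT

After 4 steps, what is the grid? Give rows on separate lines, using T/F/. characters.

Step 1: 4 trees catch fire, 2 burn out
  TTT.F.
  TTTTT.
  T.TTTT
  TF.TTT
  F.FTTT
Step 2: 3 trees catch fire, 4 burn out
  TTT...
  TTTTF.
  T.TTTT
  F..TTT
  ...FTT
Step 3: 5 trees catch fire, 3 burn out
  TTT...
  TTTF..
  F.TTFT
  ...FTT
  ....FT
Step 4: 6 trees catch fire, 5 burn out
  TTT...
  FTF...
  ..TF.F
  ....FT
  .....F

TTT...
FTF...
..TF.F
....FT
.....F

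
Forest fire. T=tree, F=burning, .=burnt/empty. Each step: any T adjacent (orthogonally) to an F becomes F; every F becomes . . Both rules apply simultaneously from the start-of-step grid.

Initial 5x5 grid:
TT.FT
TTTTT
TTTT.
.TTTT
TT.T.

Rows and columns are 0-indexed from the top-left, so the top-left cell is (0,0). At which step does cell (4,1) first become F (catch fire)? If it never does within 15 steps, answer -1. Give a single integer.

Step 1: cell (4,1)='T' (+2 fires, +1 burnt)
Step 2: cell (4,1)='T' (+3 fires, +2 burnt)
Step 3: cell (4,1)='T' (+3 fires, +3 burnt)
Step 4: cell (4,1)='T' (+6 fires, +3 burnt)
Step 5: cell (4,1)='T' (+3 fires, +6 burnt)
Step 6: cell (4,1)='F' (+1 fires, +3 burnt)
  -> target ignites at step 6
Step 7: cell (4,1)='.' (+1 fires, +1 burnt)
Step 8: cell (4,1)='.' (+0 fires, +1 burnt)
  fire out at step 8

6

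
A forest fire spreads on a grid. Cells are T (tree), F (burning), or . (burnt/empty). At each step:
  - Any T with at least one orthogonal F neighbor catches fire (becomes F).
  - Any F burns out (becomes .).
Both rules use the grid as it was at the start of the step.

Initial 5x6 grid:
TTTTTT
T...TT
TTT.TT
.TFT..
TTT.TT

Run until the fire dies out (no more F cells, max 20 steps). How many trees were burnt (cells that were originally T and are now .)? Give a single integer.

Step 1: +4 fires, +1 burnt (F count now 4)
Step 2: +2 fires, +4 burnt (F count now 2)
Step 3: +2 fires, +2 burnt (F count now 2)
Step 4: +1 fires, +2 burnt (F count now 1)
Step 5: +1 fires, +1 burnt (F count now 1)
Step 6: +1 fires, +1 burnt (F count now 1)
Step 7: +1 fires, +1 burnt (F count now 1)
Step 8: +1 fires, +1 burnt (F count now 1)
Step 9: +1 fires, +1 burnt (F count now 1)
Step 10: +2 fires, +1 burnt (F count now 2)
Step 11: +2 fires, +2 burnt (F count now 2)
Step 12: +1 fires, +2 burnt (F count now 1)
Step 13: +0 fires, +1 burnt (F count now 0)
Fire out after step 13
Initially T: 21, now '.': 28
Total burnt (originally-T cells now '.'): 19

Answer: 19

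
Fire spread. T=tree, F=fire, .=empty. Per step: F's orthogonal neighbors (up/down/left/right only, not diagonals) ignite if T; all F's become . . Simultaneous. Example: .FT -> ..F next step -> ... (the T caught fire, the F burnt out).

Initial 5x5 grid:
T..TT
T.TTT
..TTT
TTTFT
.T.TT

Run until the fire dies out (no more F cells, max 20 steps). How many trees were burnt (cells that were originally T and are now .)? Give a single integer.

Step 1: +4 fires, +1 burnt (F count now 4)
Step 2: +5 fires, +4 burnt (F count now 5)
Step 3: +5 fires, +5 burnt (F count now 5)
Step 4: +1 fires, +5 burnt (F count now 1)
Step 5: +0 fires, +1 burnt (F count now 0)
Fire out after step 5
Initially T: 17, now '.': 23
Total burnt (originally-T cells now '.'): 15

Answer: 15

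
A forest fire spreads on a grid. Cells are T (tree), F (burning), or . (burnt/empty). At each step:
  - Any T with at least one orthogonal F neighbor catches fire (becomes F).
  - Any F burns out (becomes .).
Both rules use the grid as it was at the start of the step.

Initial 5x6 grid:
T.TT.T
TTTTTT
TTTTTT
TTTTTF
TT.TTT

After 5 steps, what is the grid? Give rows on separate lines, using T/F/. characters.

Step 1: 3 trees catch fire, 1 burn out
  T.TT.T
  TTTTTT
  TTTTTF
  TTTTF.
  TT.TTF
Step 2: 4 trees catch fire, 3 burn out
  T.TT.T
  TTTTTF
  TTTTF.
  TTTF..
  TT.TF.
Step 3: 5 trees catch fire, 4 burn out
  T.TT.F
  TTTTF.
  TTTF..
  TTF...
  TT.F..
Step 4: 3 trees catch fire, 5 burn out
  T.TT..
  TTTF..
  TTF...
  TF....
  TT....
Step 5: 5 trees catch fire, 3 burn out
  T.TF..
  TTF...
  TF....
  F.....
  TF....

T.TF..
TTF...
TF....
F.....
TF....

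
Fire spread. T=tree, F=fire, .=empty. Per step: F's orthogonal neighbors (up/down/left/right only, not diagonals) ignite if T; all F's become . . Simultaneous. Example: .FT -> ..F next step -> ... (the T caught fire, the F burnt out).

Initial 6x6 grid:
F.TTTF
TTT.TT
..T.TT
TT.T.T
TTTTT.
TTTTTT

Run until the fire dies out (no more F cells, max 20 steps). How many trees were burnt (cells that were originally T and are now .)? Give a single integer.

Answer: 12

Derivation:
Step 1: +3 fires, +2 burnt (F count now 3)
Step 2: +4 fires, +3 burnt (F count now 4)
Step 3: +4 fires, +4 burnt (F count now 4)
Step 4: +1 fires, +4 burnt (F count now 1)
Step 5: +0 fires, +1 burnt (F count now 0)
Fire out after step 5
Initially T: 26, now '.': 22
Total burnt (originally-T cells now '.'): 12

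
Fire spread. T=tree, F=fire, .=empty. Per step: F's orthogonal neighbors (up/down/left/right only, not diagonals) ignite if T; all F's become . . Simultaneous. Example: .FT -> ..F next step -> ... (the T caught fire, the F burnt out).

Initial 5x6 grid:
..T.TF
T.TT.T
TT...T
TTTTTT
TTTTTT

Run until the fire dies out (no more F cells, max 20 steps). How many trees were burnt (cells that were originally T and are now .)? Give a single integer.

Step 1: +2 fires, +1 burnt (F count now 2)
Step 2: +1 fires, +2 burnt (F count now 1)
Step 3: +1 fires, +1 burnt (F count now 1)
Step 4: +2 fires, +1 burnt (F count now 2)
Step 5: +2 fires, +2 burnt (F count now 2)
Step 6: +2 fires, +2 burnt (F count now 2)
Step 7: +2 fires, +2 burnt (F count now 2)
Step 8: +3 fires, +2 burnt (F count now 3)
Step 9: +2 fires, +3 burnt (F count now 2)
Step 10: +1 fires, +2 burnt (F count now 1)
Step 11: +0 fires, +1 burnt (F count now 0)
Fire out after step 11
Initially T: 21, now '.': 27
Total burnt (originally-T cells now '.'): 18

Answer: 18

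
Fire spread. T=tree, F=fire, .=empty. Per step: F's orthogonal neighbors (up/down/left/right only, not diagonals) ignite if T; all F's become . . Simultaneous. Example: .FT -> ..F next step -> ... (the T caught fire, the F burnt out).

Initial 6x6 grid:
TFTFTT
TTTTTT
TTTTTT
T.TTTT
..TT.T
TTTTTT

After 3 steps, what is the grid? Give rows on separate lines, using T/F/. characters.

Step 1: 5 trees catch fire, 2 burn out
  F.F.FT
  TFTFTT
  TTTTTT
  T.TTTT
  ..TT.T
  TTTTTT
Step 2: 6 trees catch fire, 5 burn out
  .....F
  F.F.FT
  TFTFTT
  T.TTTT
  ..TT.T
  TTTTTT
Step 3: 5 trees catch fire, 6 burn out
  ......
  .....F
  F.F.FT
  T.TFTT
  ..TT.T
  TTTTTT

......
.....F
F.F.FT
T.TFTT
..TT.T
TTTTTT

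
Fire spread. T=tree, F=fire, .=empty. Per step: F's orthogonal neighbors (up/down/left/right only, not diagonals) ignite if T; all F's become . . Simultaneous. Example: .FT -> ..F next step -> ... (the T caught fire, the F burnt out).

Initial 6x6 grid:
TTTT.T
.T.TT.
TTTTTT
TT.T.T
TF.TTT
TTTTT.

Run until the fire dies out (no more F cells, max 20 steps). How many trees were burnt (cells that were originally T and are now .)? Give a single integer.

Step 1: +3 fires, +1 burnt (F count now 3)
Step 2: +4 fires, +3 burnt (F count now 4)
Step 3: +4 fires, +4 burnt (F count now 4)
Step 4: +4 fires, +4 burnt (F count now 4)
Step 5: +6 fires, +4 burnt (F count now 6)
Step 6: +4 fires, +6 burnt (F count now 4)
Step 7: +1 fires, +4 burnt (F count now 1)
Step 8: +0 fires, +1 burnt (F count now 0)
Fire out after step 8
Initially T: 27, now '.': 35
Total burnt (originally-T cells now '.'): 26

Answer: 26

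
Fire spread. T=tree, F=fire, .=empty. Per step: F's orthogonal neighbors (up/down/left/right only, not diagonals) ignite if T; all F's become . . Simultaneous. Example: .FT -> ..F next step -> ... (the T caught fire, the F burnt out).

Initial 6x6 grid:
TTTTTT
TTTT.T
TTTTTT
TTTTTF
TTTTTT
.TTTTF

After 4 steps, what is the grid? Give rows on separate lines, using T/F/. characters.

Step 1: 4 trees catch fire, 2 burn out
  TTTTTT
  TTTT.T
  TTTTTF
  TTTTF.
  TTTTTF
  .TTTF.
Step 2: 5 trees catch fire, 4 burn out
  TTTTTT
  TTTT.F
  TTTTF.
  TTTF..
  TTTTF.
  .TTF..
Step 3: 5 trees catch fire, 5 burn out
  TTTTTF
  TTTT..
  TTTF..
  TTF...
  TTTF..
  .TF...
Step 4: 6 trees catch fire, 5 burn out
  TTTTF.
  TTTF..
  TTF...
  TF....
  TTF...
  .F....

TTTTF.
TTTF..
TTF...
TF....
TTF...
.F....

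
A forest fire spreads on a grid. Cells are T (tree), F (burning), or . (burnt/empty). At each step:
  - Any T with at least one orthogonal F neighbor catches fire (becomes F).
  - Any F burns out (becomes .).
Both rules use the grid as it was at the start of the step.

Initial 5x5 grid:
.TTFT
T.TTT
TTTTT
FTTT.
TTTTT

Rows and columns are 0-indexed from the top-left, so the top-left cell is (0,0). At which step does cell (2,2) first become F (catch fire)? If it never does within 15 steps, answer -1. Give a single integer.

Step 1: cell (2,2)='T' (+6 fires, +2 burnt)
Step 2: cell (2,2)='T' (+8 fires, +6 burnt)
Step 3: cell (2,2)='F' (+4 fires, +8 burnt)
  -> target ignites at step 3
Step 4: cell (2,2)='.' (+1 fires, +4 burnt)
Step 5: cell (2,2)='.' (+1 fires, +1 burnt)
Step 6: cell (2,2)='.' (+0 fires, +1 burnt)
  fire out at step 6

3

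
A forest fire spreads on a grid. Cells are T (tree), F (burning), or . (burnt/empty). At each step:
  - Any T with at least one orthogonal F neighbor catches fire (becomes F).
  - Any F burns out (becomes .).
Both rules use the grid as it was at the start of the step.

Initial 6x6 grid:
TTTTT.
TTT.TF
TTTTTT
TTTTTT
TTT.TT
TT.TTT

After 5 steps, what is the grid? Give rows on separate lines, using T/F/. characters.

Step 1: 2 trees catch fire, 1 burn out
  TTTTT.
  TTT.F.
  TTTTTF
  TTTTTT
  TTT.TT
  TT.TTT
Step 2: 3 trees catch fire, 2 burn out
  TTTTF.
  TTT...
  TTTTF.
  TTTTTF
  TTT.TT
  TT.TTT
Step 3: 4 trees catch fire, 3 burn out
  TTTF..
  TTT...
  TTTF..
  TTTTF.
  TTT.TF
  TT.TTT
Step 4: 5 trees catch fire, 4 burn out
  TTF...
  TTT...
  TTF...
  TTTF..
  TTT.F.
  TT.TTF
Step 5: 5 trees catch fire, 5 burn out
  TF....
  TTF...
  TF....
  TTF...
  TTT...
  TT.TF.

TF....
TTF...
TF....
TTF...
TTT...
TT.TF.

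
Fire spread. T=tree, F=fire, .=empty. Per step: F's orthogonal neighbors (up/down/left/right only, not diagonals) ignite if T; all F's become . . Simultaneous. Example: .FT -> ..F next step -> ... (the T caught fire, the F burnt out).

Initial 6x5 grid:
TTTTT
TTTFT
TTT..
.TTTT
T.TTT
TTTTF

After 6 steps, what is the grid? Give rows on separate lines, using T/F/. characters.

Step 1: 5 trees catch fire, 2 burn out
  TTTFT
  TTF.F
  TTT..
  .TTTT
  T.TTF
  TTTF.
Step 2: 7 trees catch fire, 5 burn out
  TTF.F
  TF...
  TTF..
  .TTTF
  T.TF.
  TTF..
Step 3: 7 trees catch fire, 7 burn out
  TF...
  F....
  TF...
  .TFF.
  T.F..
  TF...
Step 4: 4 trees catch fire, 7 burn out
  F....
  .....
  F....
  .F...
  T....
  F....
Step 5: 1 trees catch fire, 4 burn out
  .....
  .....
  .....
  .....
  F....
  .....
Step 6: 0 trees catch fire, 1 burn out
  .....
  .....
  .....
  .....
  .....
  .....

.....
.....
.....
.....
.....
.....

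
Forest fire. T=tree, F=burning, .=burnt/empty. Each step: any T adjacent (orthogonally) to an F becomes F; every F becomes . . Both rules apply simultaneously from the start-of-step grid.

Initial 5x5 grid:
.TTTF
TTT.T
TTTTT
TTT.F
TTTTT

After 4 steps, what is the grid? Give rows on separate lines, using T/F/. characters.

Step 1: 4 trees catch fire, 2 burn out
  .TTF.
  TTT.F
  TTTTF
  TTT..
  TTTTF
Step 2: 3 trees catch fire, 4 burn out
  .TF..
  TTT..
  TTTF.
  TTT..
  TTTF.
Step 3: 4 trees catch fire, 3 burn out
  .F...
  TTF..
  TTF..
  TTT..
  TTF..
Step 4: 4 trees catch fire, 4 burn out
  .....
  TF...
  TF...
  TTF..
  TF...

.....
TF...
TF...
TTF..
TF...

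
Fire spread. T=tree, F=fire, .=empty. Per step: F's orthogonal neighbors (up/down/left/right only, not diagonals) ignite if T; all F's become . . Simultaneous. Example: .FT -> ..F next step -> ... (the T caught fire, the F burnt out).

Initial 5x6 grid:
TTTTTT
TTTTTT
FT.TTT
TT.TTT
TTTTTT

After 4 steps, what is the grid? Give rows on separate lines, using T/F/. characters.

Step 1: 3 trees catch fire, 1 burn out
  TTTTTT
  FTTTTT
  .F.TTT
  FT.TTT
  TTTTTT
Step 2: 4 trees catch fire, 3 burn out
  FTTTTT
  .FTTTT
  ...TTT
  .F.TTT
  FTTTTT
Step 3: 3 trees catch fire, 4 burn out
  .FTTTT
  ..FTTT
  ...TTT
  ...TTT
  .FTTTT
Step 4: 3 trees catch fire, 3 burn out
  ..FTTT
  ...FTT
  ...TTT
  ...TTT
  ..FTTT

..FTTT
...FTT
...TTT
...TTT
..FTTT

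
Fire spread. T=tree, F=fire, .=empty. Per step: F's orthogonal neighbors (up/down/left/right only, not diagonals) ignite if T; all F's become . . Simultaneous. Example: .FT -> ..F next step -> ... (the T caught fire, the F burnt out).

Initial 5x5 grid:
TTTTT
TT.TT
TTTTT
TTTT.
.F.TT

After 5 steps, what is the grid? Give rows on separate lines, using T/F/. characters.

Step 1: 1 trees catch fire, 1 burn out
  TTTTT
  TT.TT
  TTTTT
  TFTT.
  ...TT
Step 2: 3 trees catch fire, 1 burn out
  TTTTT
  TT.TT
  TFTTT
  F.FT.
  ...TT
Step 3: 4 trees catch fire, 3 burn out
  TTTTT
  TF.TT
  F.FTT
  ...F.
  ...TT
Step 4: 4 trees catch fire, 4 burn out
  TFTTT
  F..TT
  ...FT
  .....
  ...FT
Step 5: 5 trees catch fire, 4 burn out
  F.FTT
  ...FT
  ....F
  .....
  ....F

F.FTT
...FT
....F
.....
....F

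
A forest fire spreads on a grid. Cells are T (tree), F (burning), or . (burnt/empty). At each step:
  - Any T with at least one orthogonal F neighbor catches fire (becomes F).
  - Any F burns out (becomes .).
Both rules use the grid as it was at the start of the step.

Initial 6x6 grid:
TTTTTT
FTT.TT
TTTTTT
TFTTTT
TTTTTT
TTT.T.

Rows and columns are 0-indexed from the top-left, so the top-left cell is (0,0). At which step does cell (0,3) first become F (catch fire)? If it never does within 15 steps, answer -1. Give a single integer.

Step 1: cell (0,3)='T' (+7 fires, +2 burnt)
Step 2: cell (0,3)='T' (+7 fires, +7 burnt)
Step 3: cell (0,3)='T' (+6 fires, +7 burnt)
Step 4: cell (0,3)='F' (+4 fires, +6 burnt)
  -> target ignites at step 4
Step 5: cell (0,3)='.' (+5 fires, +4 burnt)
Step 6: cell (0,3)='.' (+2 fires, +5 burnt)
Step 7: cell (0,3)='.' (+0 fires, +2 burnt)
  fire out at step 7

4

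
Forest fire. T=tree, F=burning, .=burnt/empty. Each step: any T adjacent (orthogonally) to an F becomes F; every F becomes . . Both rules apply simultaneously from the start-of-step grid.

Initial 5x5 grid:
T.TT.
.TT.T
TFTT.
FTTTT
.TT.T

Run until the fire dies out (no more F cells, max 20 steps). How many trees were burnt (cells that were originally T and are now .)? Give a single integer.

Step 1: +4 fires, +2 burnt (F count now 4)
Step 2: +4 fires, +4 burnt (F count now 4)
Step 3: +3 fires, +4 burnt (F count now 3)
Step 4: +2 fires, +3 burnt (F count now 2)
Step 5: +1 fires, +2 burnt (F count now 1)
Step 6: +0 fires, +1 burnt (F count now 0)
Fire out after step 6
Initially T: 16, now '.': 23
Total burnt (originally-T cells now '.'): 14

Answer: 14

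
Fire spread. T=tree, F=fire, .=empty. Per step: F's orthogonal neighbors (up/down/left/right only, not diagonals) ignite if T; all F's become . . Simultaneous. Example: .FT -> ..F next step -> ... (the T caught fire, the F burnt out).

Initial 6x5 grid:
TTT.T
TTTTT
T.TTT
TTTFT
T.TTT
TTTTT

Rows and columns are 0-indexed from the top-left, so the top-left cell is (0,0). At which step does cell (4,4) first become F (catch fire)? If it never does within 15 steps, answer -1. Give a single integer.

Step 1: cell (4,4)='T' (+4 fires, +1 burnt)
Step 2: cell (4,4)='F' (+7 fires, +4 burnt)
  -> target ignites at step 2
Step 3: cell (4,4)='.' (+5 fires, +7 burnt)
Step 4: cell (4,4)='.' (+6 fires, +5 burnt)
Step 5: cell (4,4)='.' (+3 fires, +6 burnt)
Step 6: cell (4,4)='.' (+1 fires, +3 burnt)
Step 7: cell (4,4)='.' (+0 fires, +1 burnt)
  fire out at step 7

2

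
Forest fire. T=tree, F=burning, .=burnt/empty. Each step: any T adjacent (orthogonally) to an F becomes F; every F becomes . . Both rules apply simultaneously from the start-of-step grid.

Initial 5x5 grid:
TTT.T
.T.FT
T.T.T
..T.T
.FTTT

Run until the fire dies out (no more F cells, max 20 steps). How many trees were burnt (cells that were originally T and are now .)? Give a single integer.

Step 1: +2 fires, +2 burnt (F count now 2)
Step 2: +4 fires, +2 burnt (F count now 4)
Step 3: +3 fires, +4 burnt (F count now 3)
Step 4: +0 fires, +3 burnt (F count now 0)
Fire out after step 4
Initially T: 14, now '.': 20
Total burnt (originally-T cells now '.'): 9

Answer: 9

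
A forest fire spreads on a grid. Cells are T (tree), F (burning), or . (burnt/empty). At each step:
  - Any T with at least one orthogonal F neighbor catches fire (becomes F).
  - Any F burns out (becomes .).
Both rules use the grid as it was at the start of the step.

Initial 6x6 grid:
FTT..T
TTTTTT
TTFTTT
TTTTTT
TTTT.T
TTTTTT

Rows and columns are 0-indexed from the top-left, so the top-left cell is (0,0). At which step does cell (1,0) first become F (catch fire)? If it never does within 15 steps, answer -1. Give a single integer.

Step 1: cell (1,0)='F' (+6 fires, +2 burnt)
  -> target ignites at step 1
Step 2: cell (1,0)='.' (+8 fires, +6 burnt)
Step 3: cell (1,0)='.' (+7 fires, +8 burnt)
Step 4: cell (1,0)='.' (+5 fires, +7 burnt)
Step 5: cell (1,0)='.' (+4 fires, +5 burnt)
Step 6: cell (1,0)='.' (+1 fires, +4 burnt)
Step 7: cell (1,0)='.' (+0 fires, +1 burnt)
  fire out at step 7

1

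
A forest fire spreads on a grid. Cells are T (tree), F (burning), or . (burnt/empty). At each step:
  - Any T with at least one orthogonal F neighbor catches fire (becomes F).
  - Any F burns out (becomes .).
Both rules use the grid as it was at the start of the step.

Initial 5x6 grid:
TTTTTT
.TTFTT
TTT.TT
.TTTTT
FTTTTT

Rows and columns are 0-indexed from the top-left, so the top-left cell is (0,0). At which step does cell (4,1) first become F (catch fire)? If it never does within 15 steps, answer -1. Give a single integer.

Step 1: cell (4,1)='F' (+4 fires, +2 burnt)
  -> target ignites at step 1
Step 2: cell (4,1)='.' (+8 fires, +4 burnt)
Step 3: cell (4,1)='.' (+7 fires, +8 burnt)
Step 4: cell (4,1)='.' (+5 fires, +7 burnt)
Step 5: cell (4,1)='.' (+1 fires, +5 burnt)
Step 6: cell (4,1)='.' (+0 fires, +1 burnt)
  fire out at step 6

1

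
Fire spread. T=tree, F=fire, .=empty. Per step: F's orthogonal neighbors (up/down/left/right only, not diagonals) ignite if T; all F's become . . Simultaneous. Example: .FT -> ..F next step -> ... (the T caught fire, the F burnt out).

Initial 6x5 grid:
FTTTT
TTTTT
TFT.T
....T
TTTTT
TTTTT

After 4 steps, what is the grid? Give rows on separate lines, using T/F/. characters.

Step 1: 5 trees catch fire, 2 burn out
  .FTTT
  FFTTT
  F.F.T
  ....T
  TTTTT
  TTTTT
Step 2: 2 trees catch fire, 5 burn out
  ..FTT
  ..FTT
  ....T
  ....T
  TTTTT
  TTTTT
Step 3: 2 trees catch fire, 2 burn out
  ...FT
  ...FT
  ....T
  ....T
  TTTTT
  TTTTT
Step 4: 2 trees catch fire, 2 burn out
  ....F
  ....F
  ....T
  ....T
  TTTTT
  TTTTT

....F
....F
....T
....T
TTTTT
TTTTT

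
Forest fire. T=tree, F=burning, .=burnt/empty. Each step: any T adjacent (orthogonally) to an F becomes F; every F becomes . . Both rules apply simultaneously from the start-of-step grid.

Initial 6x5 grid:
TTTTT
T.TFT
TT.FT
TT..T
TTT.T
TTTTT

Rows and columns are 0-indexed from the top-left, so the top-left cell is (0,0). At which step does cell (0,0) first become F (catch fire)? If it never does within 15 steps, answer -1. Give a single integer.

Step 1: cell (0,0)='T' (+4 fires, +2 burnt)
Step 2: cell (0,0)='T' (+3 fires, +4 burnt)
Step 3: cell (0,0)='T' (+2 fires, +3 burnt)
Step 4: cell (0,0)='F' (+2 fires, +2 burnt)
  -> target ignites at step 4
Step 5: cell (0,0)='.' (+2 fires, +2 burnt)
Step 6: cell (0,0)='.' (+2 fires, +2 burnt)
Step 7: cell (0,0)='.' (+4 fires, +2 burnt)
Step 8: cell (0,0)='.' (+4 fires, +4 burnt)
Step 9: cell (0,0)='.' (+0 fires, +4 burnt)
  fire out at step 9

4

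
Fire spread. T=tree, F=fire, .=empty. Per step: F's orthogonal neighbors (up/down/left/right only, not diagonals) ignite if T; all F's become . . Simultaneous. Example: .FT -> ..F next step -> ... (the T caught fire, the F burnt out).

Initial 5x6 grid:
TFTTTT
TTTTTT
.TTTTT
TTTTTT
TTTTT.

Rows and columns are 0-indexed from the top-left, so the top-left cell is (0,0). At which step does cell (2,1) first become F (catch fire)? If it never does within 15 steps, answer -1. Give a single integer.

Step 1: cell (2,1)='T' (+3 fires, +1 burnt)
Step 2: cell (2,1)='F' (+4 fires, +3 burnt)
  -> target ignites at step 2
Step 3: cell (2,1)='.' (+4 fires, +4 burnt)
Step 4: cell (2,1)='.' (+6 fires, +4 burnt)
Step 5: cell (2,1)='.' (+5 fires, +6 burnt)
Step 6: cell (2,1)='.' (+3 fires, +5 burnt)
Step 7: cell (2,1)='.' (+2 fires, +3 burnt)
Step 8: cell (2,1)='.' (+0 fires, +2 burnt)
  fire out at step 8

2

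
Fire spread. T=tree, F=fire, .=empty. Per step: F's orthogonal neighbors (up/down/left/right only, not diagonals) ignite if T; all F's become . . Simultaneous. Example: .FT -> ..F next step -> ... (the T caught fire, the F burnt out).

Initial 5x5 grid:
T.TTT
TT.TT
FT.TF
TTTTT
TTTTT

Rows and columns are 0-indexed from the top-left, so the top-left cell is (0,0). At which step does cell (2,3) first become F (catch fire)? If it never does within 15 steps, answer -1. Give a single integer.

Step 1: cell (2,3)='F' (+6 fires, +2 burnt)
  -> target ignites at step 1
Step 2: cell (2,3)='.' (+8 fires, +6 burnt)
Step 3: cell (2,3)='.' (+4 fires, +8 burnt)
Step 4: cell (2,3)='.' (+2 fires, +4 burnt)
Step 5: cell (2,3)='.' (+0 fires, +2 burnt)
  fire out at step 5

1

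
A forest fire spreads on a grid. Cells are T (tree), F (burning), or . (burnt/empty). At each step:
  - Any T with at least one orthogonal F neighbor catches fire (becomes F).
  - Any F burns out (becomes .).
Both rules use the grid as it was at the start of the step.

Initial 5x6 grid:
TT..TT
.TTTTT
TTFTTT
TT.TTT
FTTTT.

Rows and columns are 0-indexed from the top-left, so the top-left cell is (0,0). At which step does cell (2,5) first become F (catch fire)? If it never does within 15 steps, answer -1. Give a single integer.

Step 1: cell (2,5)='T' (+5 fires, +2 burnt)
Step 2: cell (2,5)='T' (+7 fires, +5 burnt)
Step 3: cell (2,5)='F' (+5 fires, +7 burnt)
  -> target ignites at step 3
Step 4: cell (2,5)='.' (+5 fires, +5 burnt)
Step 5: cell (2,5)='.' (+1 fires, +5 burnt)
Step 6: cell (2,5)='.' (+0 fires, +1 burnt)
  fire out at step 6

3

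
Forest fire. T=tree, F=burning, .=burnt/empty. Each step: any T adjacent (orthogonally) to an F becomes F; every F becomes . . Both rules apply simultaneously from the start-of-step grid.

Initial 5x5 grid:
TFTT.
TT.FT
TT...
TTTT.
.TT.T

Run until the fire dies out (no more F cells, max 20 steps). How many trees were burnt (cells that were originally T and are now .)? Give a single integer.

Step 1: +5 fires, +2 burnt (F count now 5)
Step 2: +2 fires, +5 burnt (F count now 2)
Step 3: +2 fires, +2 burnt (F count now 2)
Step 4: +3 fires, +2 burnt (F count now 3)
Step 5: +2 fires, +3 burnt (F count now 2)
Step 6: +0 fires, +2 burnt (F count now 0)
Fire out after step 6
Initially T: 15, now '.': 24
Total burnt (originally-T cells now '.'): 14

Answer: 14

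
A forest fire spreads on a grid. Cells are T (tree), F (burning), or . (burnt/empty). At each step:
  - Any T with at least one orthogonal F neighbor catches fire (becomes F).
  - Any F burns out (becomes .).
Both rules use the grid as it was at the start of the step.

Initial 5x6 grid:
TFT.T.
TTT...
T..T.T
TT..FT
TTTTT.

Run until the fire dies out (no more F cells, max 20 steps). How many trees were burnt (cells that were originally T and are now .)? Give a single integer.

Step 1: +5 fires, +2 burnt (F count now 5)
Step 2: +4 fires, +5 burnt (F count now 4)
Step 3: +2 fires, +4 burnt (F count now 2)
Step 4: +2 fires, +2 burnt (F count now 2)
Step 5: +2 fires, +2 burnt (F count now 2)
Step 6: +0 fires, +2 burnt (F count now 0)
Fire out after step 6
Initially T: 17, now '.': 28
Total burnt (originally-T cells now '.'): 15

Answer: 15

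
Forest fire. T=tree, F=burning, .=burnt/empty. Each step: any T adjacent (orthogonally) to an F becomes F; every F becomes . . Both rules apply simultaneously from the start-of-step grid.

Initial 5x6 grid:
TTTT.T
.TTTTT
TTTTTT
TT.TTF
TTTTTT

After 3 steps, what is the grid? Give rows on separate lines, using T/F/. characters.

Step 1: 3 trees catch fire, 1 burn out
  TTTT.T
  .TTTTT
  TTTTTF
  TT.TF.
  TTTTTF
Step 2: 4 trees catch fire, 3 burn out
  TTTT.T
  .TTTTF
  TTTTF.
  TT.F..
  TTTTF.
Step 3: 4 trees catch fire, 4 burn out
  TTTT.F
  .TTTF.
  TTTF..
  TT....
  TTTF..

TTTT.F
.TTTF.
TTTF..
TT....
TTTF..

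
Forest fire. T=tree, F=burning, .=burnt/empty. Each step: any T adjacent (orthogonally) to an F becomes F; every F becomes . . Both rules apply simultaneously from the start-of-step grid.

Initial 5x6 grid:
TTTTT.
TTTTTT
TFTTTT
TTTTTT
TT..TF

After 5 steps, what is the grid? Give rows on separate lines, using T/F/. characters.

Step 1: 6 trees catch fire, 2 burn out
  TTTTT.
  TFTTTT
  F.FTTT
  TFTTTF
  TT..F.
Step 2: 9 trees catch fire, 6 burn out
  TFTTT.
  F.FTTT
  ...FTF
  F.FTF.
  TF....
Step 3: 7 trees catch fire, 9 burn out
  F.FTT.
  ...FTF
  ....F.
  ...F..
  F.....
Step 4: 2 trees catch fire, 7 burn out
  ...FT.
  ....F.
  ......
  ......
  ......
Step 5: 1 trees catch fire, 2 burn out
  ....F.
  ......
  ......
  ......
  ......

....F.
......
......
......
......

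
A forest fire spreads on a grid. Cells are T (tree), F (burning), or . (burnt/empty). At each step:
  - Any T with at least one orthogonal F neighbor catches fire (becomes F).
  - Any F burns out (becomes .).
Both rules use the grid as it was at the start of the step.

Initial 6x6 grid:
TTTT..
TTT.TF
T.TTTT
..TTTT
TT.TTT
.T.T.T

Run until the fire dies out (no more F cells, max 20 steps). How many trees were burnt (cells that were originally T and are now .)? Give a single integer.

Answer: 22

Derivation:
Step 1: +2 fires, +1 burnt (F count now 2)
Step 2: +2 fires, +2 burnt (F count now 2)
Step 3: +3 fires, +2 burnt (F count now 3)
Step 4: +4 fires, +3 burnt (F count now 4)
Step 5: +3 fires, +4 burnt (F count now 3)
Step 6: +3 fires, +3 burnt (F count now 3)
Step 7: +3 fires, +3 burnt (F count now 3)
Step 8: +2 fires, +3 burnt (F count now 2)
Step 9: +0 fires, +2 burnt (F count now 0)
Fire out after step 9
Initially T: 25, now '.': 33
Total burnt (originally-T cells now '.'): 22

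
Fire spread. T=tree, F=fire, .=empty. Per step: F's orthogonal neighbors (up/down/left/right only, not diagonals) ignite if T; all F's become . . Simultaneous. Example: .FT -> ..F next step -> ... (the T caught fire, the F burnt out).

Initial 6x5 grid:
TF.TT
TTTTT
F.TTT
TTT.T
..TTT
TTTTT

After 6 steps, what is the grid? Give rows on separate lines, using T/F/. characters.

Step 1: 4 trees catch fire, 2 burn out
  F..TT
  FFTTT
  ..TTT
  FTT.T
  ..TTT
  TTTTT
Step 2: 2 trees catch fire, 4 burn out
  ...TT
  ..FTT
  ..TTT
  .FT.T
  ..TTT
  TTTTT
Step 3: 3 trees catch fire, 2 burn out
  ...TT
  ...FT
  ..FTT
  ..F.T
  ..TTT
  TTTTT
Step 4: 4 trees catch fire, 3 burn out
  ...FT
  ....F
  ...FT
  ....T
  ..FTT
  TTTTT
Step 5: 4 trees catch fire, 4 burn out
  ....F
  .....
  ....F
  ....T
  ...FT
  TTFTT
Step 6: 4 trees catch fire, 4 burn out
  .....
  .....
  .....
  ....F
  ....F
  TF.FT

.....
.....
.....
....F
....F
TF.FT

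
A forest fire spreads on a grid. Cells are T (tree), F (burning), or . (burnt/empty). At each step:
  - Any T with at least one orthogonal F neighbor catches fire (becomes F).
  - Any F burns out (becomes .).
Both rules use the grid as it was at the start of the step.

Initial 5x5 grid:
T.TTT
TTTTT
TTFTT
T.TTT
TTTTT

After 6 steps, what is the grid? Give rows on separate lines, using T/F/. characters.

Step 1: 4 trees catch fire, 1 burn out
  T.TTT
  TTFTT
  TF.FT
  T.FTT
  TTTTT
Step 2: 7 trees catch fire, 4 burn out
  T.FTT
  TF.FT
  F...F
  T..FT
  TTFTT
Step 3: 7 trees catch fire, 7 burn out
  T..FT
  F...F
  .....
  F...F
  TF.FT
Step 4: 4 trees catch fire, 7 burn out
  F...F
  .....
  .....
  .....
  F...F
Step 5: 0 trees catch fire, 4 burn out
  .....
  .....
  .....
  .....
  .....
Step 6: 0 trees catch fire, 0 burn out
  .....
  .....
  .....
  .....
  .....

.....
.....
.....
.....
.....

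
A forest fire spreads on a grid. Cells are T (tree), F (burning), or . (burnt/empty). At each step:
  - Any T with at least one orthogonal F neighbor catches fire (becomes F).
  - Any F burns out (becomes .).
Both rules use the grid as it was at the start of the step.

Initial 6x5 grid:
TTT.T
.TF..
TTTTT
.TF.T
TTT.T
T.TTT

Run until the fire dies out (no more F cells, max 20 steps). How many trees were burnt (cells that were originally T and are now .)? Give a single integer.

Step 1: +5 fires, +2 burnt (F count now 5)
Step 2: +5 fires, +5 burnt (F count now 5)
Step 3: +5 fires, +5 burnt (F count now 5)
Step 4: +3 fires, +5 burnt (F count now 3)
Step 5: +1 fires, +3 burnt (F count now 1)
Step 6: +0 fires, +1 burnt (F count now 0)
Fire out after step 6
Initially T: 20, now '.': 29
Total burnt (originally-T cells now '.'): 19

Answer: 19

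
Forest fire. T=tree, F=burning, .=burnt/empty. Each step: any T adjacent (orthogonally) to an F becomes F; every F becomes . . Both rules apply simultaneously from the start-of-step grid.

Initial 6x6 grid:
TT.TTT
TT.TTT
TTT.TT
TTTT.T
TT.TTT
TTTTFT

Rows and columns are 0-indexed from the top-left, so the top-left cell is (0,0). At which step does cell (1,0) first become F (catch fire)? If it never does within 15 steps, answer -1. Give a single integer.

Step 1: cell (1,0)='T' (+3 fires, +1 burnt)
Step 2: cell (1,0)='T' (+3 fires, +3 burnt)
Step 3: cell (1,0)='T' (+3 fires, +3 burnt)
Step 4: cell (1,0)='T' (+4 fires, +3 burnt)
Step 5: cell (1,0)='T' (+5 fires, +4 burnt)
Step 6: cell (1,0)='T' (+4 fires, +5 burnt)
Step 7: cell (1,0)='T' (+4 fires, +4 burnt)
Step 8: cell (1,0)='F' (+3 fires, +4 burnt)
  -> target ignites at step 8
Step 9: cell (1,0)='.' (+1 fires, +3 burnt)
Step 10: cell (1,0)='.' (+0 fires, +1 burnt)
  fire out at step 10

8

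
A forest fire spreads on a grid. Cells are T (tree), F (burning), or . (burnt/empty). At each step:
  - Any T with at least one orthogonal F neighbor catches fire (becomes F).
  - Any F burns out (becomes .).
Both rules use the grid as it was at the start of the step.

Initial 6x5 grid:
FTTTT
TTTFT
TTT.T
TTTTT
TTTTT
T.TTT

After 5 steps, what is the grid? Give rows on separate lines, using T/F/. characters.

Step 1: 5 trees catch fire, 2 burn out
  .FTFT
  FTF.F
  TTT.T
  TTTTT
  TTTTT
  T.TTT
Step 2: 6 trees catch fire, 5 burn out
  ..F.F
  .F...
  FTF.F
  TTTTT
  TTTTT
  T.TTT
Step 3: 4 trees catch fire, 6 burn out
  .....
  .....
  .F...
  FTFTF
  TTTTT
  T.TTT
Step 4: 5 trees catch fire, 4 burn out
  .....
  .....
  .....
  .F.F.
  FTFTF
  T.TTT
Step 5: 5 trees catch fire, 5 burn out
  .....
  .....
  .....
  .....
  .F.F.
  F.FTF

.....
.....
.....
.....
.F.F.
F.FTF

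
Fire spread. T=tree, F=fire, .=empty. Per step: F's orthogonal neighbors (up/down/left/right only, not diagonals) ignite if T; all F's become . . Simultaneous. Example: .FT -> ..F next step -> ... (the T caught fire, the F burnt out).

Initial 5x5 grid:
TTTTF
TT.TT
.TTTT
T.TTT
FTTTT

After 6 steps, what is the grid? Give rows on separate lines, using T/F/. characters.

Step 1: 4 trees catch fire, 2 burn out
  TTTF.
  TT.TF
  .TTTT
  F.TTT
  .FTTT
Step 2: 4 trees catch fire, 4 burn out
  TTF..
  TT.F.
  .TTTF
  ..TTT
  ..FTT
Step 3: 5 trees catch fire, 4 burn out
  TF...
  TT...
  .TTF.
  ..FTF
  ...FT
Step 4: 5 trees catch fire, 5 burn out
  F....
  TF...
  .TF..
  ...F.
  ....F
Step 5: 2 trees catch fire, 5 burn out
  .....
  F....
  .F...
  .....
  .....
Step 6: 0 trees catch fire, 2 burn out
  .....
  .....
  .....
  .....
  .....

.....
.....
.....
.....
.....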